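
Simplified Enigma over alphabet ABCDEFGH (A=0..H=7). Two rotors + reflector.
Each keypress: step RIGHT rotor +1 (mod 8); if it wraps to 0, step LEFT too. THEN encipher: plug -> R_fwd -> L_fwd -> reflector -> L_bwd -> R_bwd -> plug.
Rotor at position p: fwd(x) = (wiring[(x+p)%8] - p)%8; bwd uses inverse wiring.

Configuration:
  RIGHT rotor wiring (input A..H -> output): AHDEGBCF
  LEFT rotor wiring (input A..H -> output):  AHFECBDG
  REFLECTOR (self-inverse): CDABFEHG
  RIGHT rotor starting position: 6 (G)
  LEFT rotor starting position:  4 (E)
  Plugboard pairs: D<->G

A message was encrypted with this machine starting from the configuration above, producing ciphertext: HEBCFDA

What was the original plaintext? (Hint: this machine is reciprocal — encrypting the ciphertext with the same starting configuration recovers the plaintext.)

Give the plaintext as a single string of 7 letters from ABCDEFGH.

Char 1 ('H'): step: R->7, L=4; H->plug->H->R->D->L->C->refl->A->L'->H->R'->F->plug->F
Char 2 ('E'): step: R->0, L->5 (L advanced); E->plug->E->R->G->L->H->refl->G->L'->B->R'->F->plug->F
Char 3 ('B'): step: R->1, L=5; B->plug->B->R->C->L->B->refl->D->L'->D->R'->C->plug->C
Char 4 ('C'): step: R->2, L=5; C->plug->C->R->E->L->C->refl->A->L'->F->R'->H->plug->H
Char 5 ('F'): step: R->3, L=5; F->plug->F->R->F->L->A->refl->C->L'->E->R'->G->plug->D
Char 6 ('D'): step: R->4, L=5; D->plug->G->R->H->L->F->refl->E->L'->A->R'->H->plug->H
Char 7 ('A'): step: R->5, L=5; A->plug->A->R->E->L->C->refl->A->L'->F->R'->B->plug->B

Answer: FFCHDHB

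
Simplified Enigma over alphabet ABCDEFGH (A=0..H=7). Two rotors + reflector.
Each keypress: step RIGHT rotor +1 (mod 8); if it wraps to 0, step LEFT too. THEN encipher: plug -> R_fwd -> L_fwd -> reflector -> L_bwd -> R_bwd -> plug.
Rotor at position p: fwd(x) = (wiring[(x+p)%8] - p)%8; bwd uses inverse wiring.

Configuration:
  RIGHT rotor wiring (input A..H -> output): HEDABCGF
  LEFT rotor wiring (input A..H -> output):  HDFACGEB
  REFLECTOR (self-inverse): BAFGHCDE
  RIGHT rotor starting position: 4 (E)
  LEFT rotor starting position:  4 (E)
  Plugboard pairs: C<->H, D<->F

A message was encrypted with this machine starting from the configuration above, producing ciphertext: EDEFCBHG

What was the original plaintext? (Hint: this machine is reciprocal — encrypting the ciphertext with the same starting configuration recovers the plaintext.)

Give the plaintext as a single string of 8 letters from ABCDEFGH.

Answer: AFGCGEFE

Derivation:
Char 1 ('E'): step: R->5, L=4; E->plug->E->R->H->L->E->refl->H->L'->F->R'->A->plug->A
Char 2 ('D'): step: R->6, L=4; D->plug->F->R->C->L->A->refl->B->L'->G->R'->D->plug->F
Char 3 ('E'): step: R->7, L=4; E->plug->E->R->B->L->C->refl->F->L'->D->R'->G->plug->G
Char 4 ('F'): step: R->0, L->5 (L advanced); F->plug->D->R->A->L->B->refl->A->L'->F->R'->H->plug->C
Char 5 ('C'): step: R->1, L=5; C->plug->H->R->G->L->D->refl->G->L'->E->R'->G->plug->G
Char 6 ('B'): step: R->2, L=5; B->plug->B->R->G->L->D->refl->G->L'->E->R'->E->plug->E
Char 7 ('H'): step: R->3, L=5; H->plug->C->R->H->L->F->refl->C->L'->D->R'->D->plug->F
Char 8 ('G'): step: R->4, L=5; G->plug->G->R->H->L->F->refl->C->L'->D->R'->E->plug->E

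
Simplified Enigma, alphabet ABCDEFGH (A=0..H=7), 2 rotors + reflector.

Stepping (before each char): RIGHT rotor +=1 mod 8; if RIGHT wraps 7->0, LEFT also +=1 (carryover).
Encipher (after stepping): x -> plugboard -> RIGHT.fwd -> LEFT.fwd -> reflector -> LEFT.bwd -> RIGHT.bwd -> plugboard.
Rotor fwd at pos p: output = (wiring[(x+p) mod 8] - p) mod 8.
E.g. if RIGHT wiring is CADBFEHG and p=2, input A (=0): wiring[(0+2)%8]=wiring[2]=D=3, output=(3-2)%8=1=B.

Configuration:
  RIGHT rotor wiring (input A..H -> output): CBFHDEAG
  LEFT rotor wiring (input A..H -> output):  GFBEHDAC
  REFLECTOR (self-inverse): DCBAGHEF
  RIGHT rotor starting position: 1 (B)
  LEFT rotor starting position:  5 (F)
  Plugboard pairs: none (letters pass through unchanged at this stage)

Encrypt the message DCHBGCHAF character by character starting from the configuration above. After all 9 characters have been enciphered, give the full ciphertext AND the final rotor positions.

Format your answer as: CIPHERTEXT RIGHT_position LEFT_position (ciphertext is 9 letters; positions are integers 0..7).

Answer: EAAABDGCD 2 6

Derivation:
Char 1 ('D'): step: R->2, L=5; D->plug->D->R->C->L->F->refl->H->L'->G->R'->E->plug->E
Char 2 ('C'): step: R->3, L=5; C->plug->C->R->B->L->D->refl->A->L'->E->R'->A->plug->A
Char 3 ('H'): step: R->4, L=5; H->plug->H->R->D->L->B->refl->C->L'->H->R'->A->plug->A
Char 4 ('B'): step: R->5, L=5; B->plug->B->R->D->L->B->refl->C->L'->H->R'->A->plug->A
Char 5 ('G'): step: R->6, L=5; G->plug->G->R->F->L->E->refl->G->L'->A->R'->B->plug->B
Char 6 ('C'): step: R->7, L=5; C->plug->C->R->C->L->F->refl->H->L'->G->R'->D->plug->D
Char 7 ('H'): step: R->0, L->6 (L advanced); H->plug->H->R->G->L->B->refl->C->L'->A->R'->G->plug->G
Char 8 ('A'): step: R->1, L=6; A->plug->A->R->A->L->C->refl->B->L'->G->R'->C->plug->C
Char 9 ('F'): step: R->2, L=6; F->plug->F->R->E->L->D->refl->A->L'->C->R'->D->plug->D
Final: ciphertext=EAAABDGCD, RIGHT=2, LEFT=6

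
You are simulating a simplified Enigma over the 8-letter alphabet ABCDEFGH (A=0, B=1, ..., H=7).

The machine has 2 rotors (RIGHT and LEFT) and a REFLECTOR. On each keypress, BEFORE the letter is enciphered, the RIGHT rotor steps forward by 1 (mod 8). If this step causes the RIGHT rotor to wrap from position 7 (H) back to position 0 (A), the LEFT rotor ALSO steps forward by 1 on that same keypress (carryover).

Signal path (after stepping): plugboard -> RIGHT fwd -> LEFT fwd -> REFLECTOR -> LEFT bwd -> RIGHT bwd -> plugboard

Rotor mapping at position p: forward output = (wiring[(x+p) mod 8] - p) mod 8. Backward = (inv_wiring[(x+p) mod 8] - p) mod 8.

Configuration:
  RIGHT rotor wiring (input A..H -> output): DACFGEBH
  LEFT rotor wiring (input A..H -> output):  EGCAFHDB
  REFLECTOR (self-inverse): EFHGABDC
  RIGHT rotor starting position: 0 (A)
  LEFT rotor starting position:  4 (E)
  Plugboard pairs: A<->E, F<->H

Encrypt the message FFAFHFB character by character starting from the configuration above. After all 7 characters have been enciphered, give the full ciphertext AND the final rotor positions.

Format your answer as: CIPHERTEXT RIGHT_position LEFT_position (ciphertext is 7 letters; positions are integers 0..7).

Answer: DGFGCBH 7 4

Derivation:
Char 1 ('F'): step: R->1, L=4; F->plug->H->R->C->L->H->refl->C->L'->F->R'->D->plug->D
Char 2 ('F'): step: R->2, L=4; F->plug->H->R->G->L->G->refl->D->L'->B->R'->G->plug->G
Char 3 ('A'): step: R->3, L=4; A->plug->E->R->E->L->A->refl->E->L'->H->R'->H->plug->F
Char 4 ('F'): step: R->4, L=4; F->plug->H->R->B->L->D->refl->G->L'->G->R'->G->plug->G
Char 5 ('H'): step: R->5, L=4; H->plug->F->R->F->L->C->refl->H->L'->C->R'->C->plug->C
Char 6 ('F'): step: R->6, L=4; F->plug->H->R->G->L->G->refl->D->L'->B->R'->B->plug->B
Char 7 ('B'): step: R->7, L=4; B->plug->B->R->E->L->A->refl->E->L'->H->R'->F->plug->H
Final: ciphertext=DGFGCBH, RIGHT=7, LEFT=4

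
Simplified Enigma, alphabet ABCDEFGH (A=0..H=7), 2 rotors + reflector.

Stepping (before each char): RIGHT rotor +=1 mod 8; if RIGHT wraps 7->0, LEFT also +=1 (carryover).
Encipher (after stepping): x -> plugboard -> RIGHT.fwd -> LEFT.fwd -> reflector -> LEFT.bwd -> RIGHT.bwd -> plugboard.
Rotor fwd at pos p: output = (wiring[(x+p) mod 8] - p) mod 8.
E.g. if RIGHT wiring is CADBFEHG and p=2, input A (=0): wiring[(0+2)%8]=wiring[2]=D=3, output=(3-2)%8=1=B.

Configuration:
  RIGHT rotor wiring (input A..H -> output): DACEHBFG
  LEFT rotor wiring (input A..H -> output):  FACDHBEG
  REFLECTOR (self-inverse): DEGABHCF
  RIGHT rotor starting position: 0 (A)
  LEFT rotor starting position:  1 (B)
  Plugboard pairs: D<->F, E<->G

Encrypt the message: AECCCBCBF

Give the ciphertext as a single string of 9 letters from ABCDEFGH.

Answer: BFDGEDAHG

Derivation:
Char 1 ('A'): step: R->1, L=1; A->plug->A->R->H->L->E->refl->B->L'->B->R'->B->plug->B
Char 2 ('E'): step: R->2, L=1; E->plug->G->R->B->L->B->refl->E->L'->H->R'->D->plug->F
Char 3 ('C'): step: R->3, L=1; C->plug->C->R->G->L->F->refl->H->L'->A->R'->F->plug->D
Char 4 ('C'): step: R->4, L=1; C->plug->C->R->B->L->B->refl->E->L'->H->R'->E->plug->G
Char 5 ('C'): step: R->5, L=1; C->plug->C->R->B->L->B->refl->E->L'->H->R'->G->plug->E
Char 6 ('B'): step: R->6, L=1; B->plug->B->R->A->L->H->refl->F->L'->G->R'->F->plug->D
Char 7 ('C'): step: R->7, L=1; C->plug->C->R->B->L->B->refl->E->L'->H->R'->A->plug->A
Char 8 ('B'): step: R->0, L->2 (L advanced); B->plug->B->R->A->L->A->refl->D->L'->G->R'->H->plug->H
Char 9 ('F'): step: R->1, L=2; F->plug->D->R->G->L->D->refl->A->L'->A->R'->E->plug->G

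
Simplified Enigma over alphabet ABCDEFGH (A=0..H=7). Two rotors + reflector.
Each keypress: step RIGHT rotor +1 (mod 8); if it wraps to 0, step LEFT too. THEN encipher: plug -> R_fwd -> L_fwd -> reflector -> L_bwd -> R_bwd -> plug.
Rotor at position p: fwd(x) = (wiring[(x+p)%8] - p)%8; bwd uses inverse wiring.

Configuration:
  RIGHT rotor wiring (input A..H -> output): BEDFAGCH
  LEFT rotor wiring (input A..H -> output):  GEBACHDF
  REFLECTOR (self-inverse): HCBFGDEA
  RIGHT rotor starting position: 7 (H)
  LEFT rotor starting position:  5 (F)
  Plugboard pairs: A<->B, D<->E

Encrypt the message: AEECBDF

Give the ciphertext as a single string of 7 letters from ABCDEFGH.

Char 1 ('A'): step: R->0, L->6 (L advanced); A->plug->B->R->E->L->D->refl->F->L'->A->R'->E->plug->D
Char 2 ('E'): step: R->1, L=6; E->plug->D->R->H->L->B->refl->C->L'->F->R'->E->plug->D
Char 3 ('E'): step: R->2, L=6; E->plug->D->R->E->L->D->refl->F->L'->A->R'->E->plug->D
Char 4 ('C'): step: R->3, L=6; C->plug->C->R->D->L->G->refl->E->L'->G->R'->F->plug->F
Char 5 ('B'): step: R->4, L=6; B->plug->A->R->E->L->D->refl->F->L'->A->R'->F->plug->F
Char 6 ('D'): step: R->5, L=6; D->plug->E->R->H->L->B->refl->C->L'->F->R'->B->plug->A
Char 7 ('F'): step: R->6, L=6; F->plug->F->R->H->L->B->refl->C->L'->F->R'->E->plug->D

Answer: DDDFFAD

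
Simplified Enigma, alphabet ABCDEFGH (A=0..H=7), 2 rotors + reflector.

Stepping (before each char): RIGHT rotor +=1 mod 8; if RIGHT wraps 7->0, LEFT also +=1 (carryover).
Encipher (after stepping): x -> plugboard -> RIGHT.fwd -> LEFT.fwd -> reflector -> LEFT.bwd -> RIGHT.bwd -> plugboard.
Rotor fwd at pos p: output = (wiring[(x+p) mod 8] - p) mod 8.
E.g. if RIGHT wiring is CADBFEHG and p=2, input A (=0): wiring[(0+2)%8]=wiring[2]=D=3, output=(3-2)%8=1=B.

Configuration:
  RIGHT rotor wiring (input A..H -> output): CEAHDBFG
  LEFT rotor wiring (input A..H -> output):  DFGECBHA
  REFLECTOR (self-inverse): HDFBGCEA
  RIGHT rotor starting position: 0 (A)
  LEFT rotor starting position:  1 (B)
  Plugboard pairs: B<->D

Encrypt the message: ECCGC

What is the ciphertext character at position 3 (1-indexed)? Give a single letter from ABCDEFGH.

Char 1 ('E'): step: R->1, L=1; E->plug->E->R->A->L->E->refl->G->L'->F->R'->G->plug->G
Char 2 ('C'): step: R->2, L=1; C->plug->C->R->B->L->F->refl->C->L'->H->R'->D->plug->B
Char 3 ('C'): step: R->3, L=1; C->plug->C->R->G->L->H->refl->A->L'->E->R'->A->plug->A

A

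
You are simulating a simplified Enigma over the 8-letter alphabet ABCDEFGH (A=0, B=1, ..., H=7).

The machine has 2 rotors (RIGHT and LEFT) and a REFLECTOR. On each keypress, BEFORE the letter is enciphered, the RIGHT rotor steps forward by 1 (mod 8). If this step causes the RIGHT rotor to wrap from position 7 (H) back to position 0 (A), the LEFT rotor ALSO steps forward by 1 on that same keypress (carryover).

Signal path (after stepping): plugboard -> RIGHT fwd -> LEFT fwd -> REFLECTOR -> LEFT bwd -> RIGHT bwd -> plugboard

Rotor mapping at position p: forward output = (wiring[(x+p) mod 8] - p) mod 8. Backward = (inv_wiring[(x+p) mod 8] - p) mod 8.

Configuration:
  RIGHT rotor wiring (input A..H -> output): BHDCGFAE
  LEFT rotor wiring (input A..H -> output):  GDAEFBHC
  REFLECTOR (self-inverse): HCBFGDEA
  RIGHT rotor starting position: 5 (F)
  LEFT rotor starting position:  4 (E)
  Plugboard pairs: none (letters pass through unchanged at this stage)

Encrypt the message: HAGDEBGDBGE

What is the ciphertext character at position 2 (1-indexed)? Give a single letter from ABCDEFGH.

Char 1 ('H'): step: R->6, L=4; H->plug->H->R->H->L->A->refl->H->L'->F->R'->E->plug->E
Char 2 ('A'): step: R->7, L=4; A->plug->A->R->F->L->H->refl->A->L'->H->R'->F->plug->F

F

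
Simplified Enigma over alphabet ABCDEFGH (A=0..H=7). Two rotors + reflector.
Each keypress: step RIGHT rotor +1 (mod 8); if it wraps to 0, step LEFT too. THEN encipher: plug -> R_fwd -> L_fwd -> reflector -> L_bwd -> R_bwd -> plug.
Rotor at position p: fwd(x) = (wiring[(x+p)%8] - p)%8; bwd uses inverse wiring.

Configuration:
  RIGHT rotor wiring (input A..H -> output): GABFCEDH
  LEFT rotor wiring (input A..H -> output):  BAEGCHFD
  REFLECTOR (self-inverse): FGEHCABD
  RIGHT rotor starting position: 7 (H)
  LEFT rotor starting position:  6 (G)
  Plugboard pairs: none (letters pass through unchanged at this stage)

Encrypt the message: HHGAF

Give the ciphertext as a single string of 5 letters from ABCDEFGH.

Answer: ECFBG

Derivation:
Char 1 ('H'): step: R->0, L->7 (L advanced); H->plug->H->R->H->L->G->refl->B->L'->C->R'->E->plug->E
Char 2 ('H'): step: R->1, L=7; H->plug->H->R->F->L->D->refl->H->L'->E->R'->C->plug->C
Char 3 ('G'): step: R->2, L=7; G->plug->G->R->E->L->H->refl->D->L'->F->R'->F->plug->F
Char 4 ('A'): step: R->3, L=7; A->plug->A->R->C->L->B->refl->G->L'->H->R'->B->plug->B
Char 5 ('F'): step: R->4, L=7; F->plug->F->R->E->L->H->refl->D->L'->F->R'->G->plug->G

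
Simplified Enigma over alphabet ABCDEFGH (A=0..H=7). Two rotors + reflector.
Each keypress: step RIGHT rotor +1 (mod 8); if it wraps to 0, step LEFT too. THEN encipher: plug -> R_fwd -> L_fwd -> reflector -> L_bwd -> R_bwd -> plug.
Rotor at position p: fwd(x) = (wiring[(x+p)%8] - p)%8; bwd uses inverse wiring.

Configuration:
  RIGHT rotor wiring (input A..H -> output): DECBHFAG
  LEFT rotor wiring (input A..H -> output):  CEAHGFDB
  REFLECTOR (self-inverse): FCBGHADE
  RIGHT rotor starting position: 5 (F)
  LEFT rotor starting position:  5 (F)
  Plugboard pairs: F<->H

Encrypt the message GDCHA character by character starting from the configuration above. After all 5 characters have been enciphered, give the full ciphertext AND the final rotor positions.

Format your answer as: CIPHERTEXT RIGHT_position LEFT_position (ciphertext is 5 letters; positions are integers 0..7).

Answer: CHEFE 2 6

Derivation:
Char 1 ('G'): step: R->6, L=5; G->plug->G->R->B->L->G->refl->D->L'->F->R'->C->plug->C
Char 2 ('D'): step: R->7, L=5; D->plug->D->R->D->L->F->refl->A->L'->A->R'->F->plug->H
Char 3 ('C'): step: R->0, L->6 (L advanced); C->plug->C->R->C->L->E->refl->H->L'->H->R'->E->plug->E
Char 4 ('H'): step: R->1, L=6; H->plug->F->R->H->L->H->refl->E->L'->C->R'->H->plug->F
Char 5 ('A'): step: R->2, L=6; A->plug->A->R->A->L->F->refl->A->L'->G->R'->E->plug->E
Final: ciphertext=CHEFE, RIGHT=2, LEFT=6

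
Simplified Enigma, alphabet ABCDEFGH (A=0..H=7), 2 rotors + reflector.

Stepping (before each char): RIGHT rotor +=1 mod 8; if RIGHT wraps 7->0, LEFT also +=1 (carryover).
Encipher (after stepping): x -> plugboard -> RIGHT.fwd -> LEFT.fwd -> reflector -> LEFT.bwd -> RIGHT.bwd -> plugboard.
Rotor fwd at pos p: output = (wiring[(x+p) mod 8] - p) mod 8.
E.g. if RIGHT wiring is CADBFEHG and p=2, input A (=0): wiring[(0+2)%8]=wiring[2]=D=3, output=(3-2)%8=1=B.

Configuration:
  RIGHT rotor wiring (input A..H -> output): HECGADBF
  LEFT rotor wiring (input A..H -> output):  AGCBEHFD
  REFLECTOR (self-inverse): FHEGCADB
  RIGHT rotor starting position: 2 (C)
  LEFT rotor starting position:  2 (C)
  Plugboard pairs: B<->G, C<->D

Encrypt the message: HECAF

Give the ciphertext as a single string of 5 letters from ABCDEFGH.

Char 1 ('H'): step: R->3, L=2; H->plug->H->R->H->L->E->refl->C->L'->C->R'->E->plug->E
Char 2 ('E'): step: R->4, L=2; E->plug->E->R->D->L->F->refl->A->L'->A->R'->F->plug->F
Char 3 ('C'): step: R->5, L=2; C->plug->D->R->C->L->C->refl->E->L'->H->R'->E->plug->E
Char 4 ('A'): step: R->6, L=2; A->plug->A->R->D->L->F->refl->A->L'->A->R'->F->plug->F
Char 5 ('F'): step: R->7, L=2; F->plug->F->R->B->L->H->refl->B->L'->F->R'->C->plug->D

Answer: EFEFD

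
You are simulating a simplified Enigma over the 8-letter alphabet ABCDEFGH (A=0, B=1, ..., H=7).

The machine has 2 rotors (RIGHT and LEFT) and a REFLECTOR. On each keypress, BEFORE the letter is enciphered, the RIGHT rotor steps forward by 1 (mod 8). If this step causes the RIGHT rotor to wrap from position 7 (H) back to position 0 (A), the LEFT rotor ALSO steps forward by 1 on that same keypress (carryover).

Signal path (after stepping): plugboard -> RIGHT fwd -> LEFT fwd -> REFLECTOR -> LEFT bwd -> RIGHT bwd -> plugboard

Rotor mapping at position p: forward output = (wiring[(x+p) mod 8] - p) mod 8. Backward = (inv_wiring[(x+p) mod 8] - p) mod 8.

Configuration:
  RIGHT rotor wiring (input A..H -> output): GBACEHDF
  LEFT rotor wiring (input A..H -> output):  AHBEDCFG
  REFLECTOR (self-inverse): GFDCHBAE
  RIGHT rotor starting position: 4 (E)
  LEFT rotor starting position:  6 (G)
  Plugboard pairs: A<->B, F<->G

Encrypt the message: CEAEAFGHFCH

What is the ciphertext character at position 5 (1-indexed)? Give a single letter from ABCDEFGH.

Char 1 ('C'): step: R->5, L=6; C->plug->C->R->A->L->H->refl->E->L'->H->R'->H->plug->H
Char 2 ('E'): step: R->6, L=6; E->plug->E->R->C->L->C->refl->D->L'->E->R'->F->plug->G
Char 3 ('A'): step: R->7, L=6; A->plug->B->R->H->L->E->refl->H->L'->A->R'->G->plug->F
Char 4 ('E'): step: R->0, L->7 (L advanced); E->plug->E->R->E->L->F->refl->B->L'->B->R'->B->plug->A
Char 5 ('A'): step: R->1, L=7; A->plug->B->R->H->L->G->refl->A->L'->C->R'->F->plug->G

G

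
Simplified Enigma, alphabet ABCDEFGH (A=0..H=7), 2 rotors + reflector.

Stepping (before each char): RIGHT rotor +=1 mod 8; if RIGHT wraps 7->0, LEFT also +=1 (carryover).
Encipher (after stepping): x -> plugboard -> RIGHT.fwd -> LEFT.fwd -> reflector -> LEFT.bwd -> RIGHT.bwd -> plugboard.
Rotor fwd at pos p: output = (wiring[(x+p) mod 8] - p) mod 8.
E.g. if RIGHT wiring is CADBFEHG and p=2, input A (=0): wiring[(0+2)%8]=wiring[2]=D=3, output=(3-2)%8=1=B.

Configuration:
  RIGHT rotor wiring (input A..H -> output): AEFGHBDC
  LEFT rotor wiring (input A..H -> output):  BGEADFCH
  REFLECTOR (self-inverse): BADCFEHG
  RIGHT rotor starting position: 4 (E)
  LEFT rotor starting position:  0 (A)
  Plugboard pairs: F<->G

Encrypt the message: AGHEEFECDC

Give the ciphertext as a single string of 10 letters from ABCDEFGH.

Char 1 ('A'): step: R->5, L=0; A->plug->A->R->E->L->D->refl->C->L'->G->R'->B->plug->B
Char 2 ('G'): step: R->6, L=0; G->plug->F->R->A->L->B->refl->A->L'->D->R'->H->plug->H
Char 3 ('H'): step: R->7, L=0; H->plug->H->R->E->L->D->refl->C->L'->G->R'->D->plug->D
Char 4 ('E'): step: R->0, L->1 (L advanced); E->plug->E->R->H->L->A->refl->B->L'->F->R'->C->plug->C
Char 5 ('E'): step: R->1, L=1; E->plug->E->R->A->L->F->refl->E->L'->E->R'->B->plug->B
Char 6 ('F'): step: R->2, L=1; F->plug->G->R->G->L->G->refl->H->L'->C->R'->H->plug->H
Char 7 ('E'): step: R->3, L=1; E->plug->E->R->H->L->A->refl->B->L'->F->R'->F->plug->G
Char 8 ('C'): step: R->4, L=1; C->plug->C->R->H->L->A->refl->B->L'->F->R'->B->plug->B
Char 9 ('D'): step: R->5, L=1; D->plug->D->R->D->L->C->refl->D->L'->B->R'->G->plug->F
Char 10 ('C'): step: R->6, L=1; C->plug->C->R->C->L->H->refl->G->L'->G->R'->D->plug->D

Answer: BHDCBHGBFD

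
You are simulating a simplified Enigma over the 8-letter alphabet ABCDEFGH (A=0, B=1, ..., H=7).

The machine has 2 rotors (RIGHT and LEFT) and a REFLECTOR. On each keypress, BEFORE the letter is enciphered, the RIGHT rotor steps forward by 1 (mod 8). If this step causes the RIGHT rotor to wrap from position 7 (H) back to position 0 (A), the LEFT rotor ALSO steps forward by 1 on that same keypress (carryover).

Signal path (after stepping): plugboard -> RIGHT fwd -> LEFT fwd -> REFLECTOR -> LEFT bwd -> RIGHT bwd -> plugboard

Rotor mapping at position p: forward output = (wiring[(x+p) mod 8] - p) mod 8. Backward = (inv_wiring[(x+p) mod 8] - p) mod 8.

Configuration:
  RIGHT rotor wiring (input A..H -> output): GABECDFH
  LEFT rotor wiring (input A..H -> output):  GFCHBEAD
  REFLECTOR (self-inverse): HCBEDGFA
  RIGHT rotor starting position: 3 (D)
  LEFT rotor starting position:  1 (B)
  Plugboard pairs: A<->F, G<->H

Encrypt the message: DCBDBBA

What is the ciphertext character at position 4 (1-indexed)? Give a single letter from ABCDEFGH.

Char 1 ('D'): step: R->4, L=1; D->plug->D->R->D->L->A->refl->H->L'->F->R'->G->plug->H
Char 2 ('C'): step: R->5, L=1; C->plug->C->R->C->L->G->refl->F->L'->H->R'->G->plug->H
Char 3 ('B'): step: R->6, L=1; B->plug->B->R->B->L->B->refl->C->L'->G->R'->F->plug->A
Char 4 ('D'): step: R->7, L=1; D->plug->D->R->C->L->G->refl->F->L'->H->R'->B->plug->B

B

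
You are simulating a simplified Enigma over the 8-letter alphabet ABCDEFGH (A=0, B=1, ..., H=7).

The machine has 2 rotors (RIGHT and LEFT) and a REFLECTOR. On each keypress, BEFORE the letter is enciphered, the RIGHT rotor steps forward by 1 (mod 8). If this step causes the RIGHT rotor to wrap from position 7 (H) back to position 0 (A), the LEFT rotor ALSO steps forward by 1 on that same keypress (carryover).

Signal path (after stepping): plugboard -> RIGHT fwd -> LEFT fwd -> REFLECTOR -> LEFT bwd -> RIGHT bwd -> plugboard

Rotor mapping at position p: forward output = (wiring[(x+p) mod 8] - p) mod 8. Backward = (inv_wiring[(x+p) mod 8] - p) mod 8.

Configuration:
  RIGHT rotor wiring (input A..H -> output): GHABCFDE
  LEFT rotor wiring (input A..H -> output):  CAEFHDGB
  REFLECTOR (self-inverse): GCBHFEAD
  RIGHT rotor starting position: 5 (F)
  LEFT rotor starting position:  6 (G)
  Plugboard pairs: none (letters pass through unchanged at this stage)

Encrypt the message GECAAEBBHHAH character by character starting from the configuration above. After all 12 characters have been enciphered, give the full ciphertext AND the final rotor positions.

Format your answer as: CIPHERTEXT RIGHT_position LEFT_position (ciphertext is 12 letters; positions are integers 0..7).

Answer: CBEGDBCFDADE 1 0

Derivation:
Char 1 ('G'): step: R->6, L=6; G->plug->G->R->E->L->G->refl->A->L'->A->R'->C->plug->C
Char 2 ('E'): step: R->7, L=6; E->plug->E->R->C->L->E->refl->F->L'->H->R'->B->plug->B
Char 3 ('C'): step: R->0, L->7 (L advanced); C->plug->C->R->A->L->C->refl->B->L'->C->R'->E->plug->E
Char 4 ('A'): step: R->1, L=7; A->plug->A->R->G->L->E->refl->F->L'->D->R'->G->plug->G
Char 5 ('A'): step: R->2, L=7; A->plug->A->R->G->L->E->refl->F->L'->D->R'->D->plug->D
Char 6 ('E'): step: R->3, L=7; E->plug->E->R->B->L->D->refl->H->L'->H->R'->B->plug->B
Char 7 ('B'): step: R->4, L=7; B->plug->B->R->B->L->D->refl->H->L'->H->R'->C->plug->C
Char 8 ('B'): step: R->5, L=7; B->plug->B->R->G->L->E->refl->F->L'->D->R'->F->plug->F
Char 9 ('H'): step: R->6, L=7; H->plug->H->R->H->L->H->refl->D->L'->B->R'->D->plug->D
Char 10 ('H'): step: R->7, L=7; H->plug->H->R->E->L->G->refl->A->L'->F->R'->A->plug->A
Char 11 ('A'): step: R->0, L->0 (L advanced); A->plug->A->R->G->L->G->refl->A->L'->B->R'->D->plug->D
Char 12 ('H'): step: R->1, L=0; H->plug->H->R->F->L->D->refl->H->L'->E->R'->E->plug->E
Final: ciphertext=CBEGDBCFDADE, RIGHT=1, LEFT=0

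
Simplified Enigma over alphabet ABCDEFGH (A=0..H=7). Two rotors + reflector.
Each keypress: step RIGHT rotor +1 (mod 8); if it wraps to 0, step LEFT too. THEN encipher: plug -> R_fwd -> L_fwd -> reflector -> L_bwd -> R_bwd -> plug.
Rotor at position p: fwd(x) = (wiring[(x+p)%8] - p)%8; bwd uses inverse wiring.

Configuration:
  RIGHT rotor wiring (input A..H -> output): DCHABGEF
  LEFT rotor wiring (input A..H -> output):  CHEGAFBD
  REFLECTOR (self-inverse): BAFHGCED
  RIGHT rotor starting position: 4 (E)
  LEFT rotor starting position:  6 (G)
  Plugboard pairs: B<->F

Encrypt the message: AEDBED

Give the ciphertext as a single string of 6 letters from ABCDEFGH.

Answer: DAGDHG

Derivation:
Char 1 ('A'): step: R->5, L=6; A->plug->A->R->B->L->F->refl->C->L'->G->R'->D->plug->D
Char 2 ('E'): step: R->6, L=6; E->plug->E->R->B->L->F->refl->C->L'->G->R'->A->plug->A
Char 3 ('D'): step: R->7, L=6; D->plug->D->R->A->L->D->refl->H->L'->H->R'->G->plug->G
Char 4 ('B'): step: R->0, L->7 (L advanced); B->plug->F->R->G->L->G->refl->E->L'->A->R'->D->plug->D
Char 5 ('E'): step: R->1, L=7; E->plug->E->R->F->L->B->refl->A->L'->C->R'->H->plug->H
Char 6 ('D'): step: R->2, L=7; D->plug->D->R->E->L->H->refl->D->L'->B->R'->G->plug->G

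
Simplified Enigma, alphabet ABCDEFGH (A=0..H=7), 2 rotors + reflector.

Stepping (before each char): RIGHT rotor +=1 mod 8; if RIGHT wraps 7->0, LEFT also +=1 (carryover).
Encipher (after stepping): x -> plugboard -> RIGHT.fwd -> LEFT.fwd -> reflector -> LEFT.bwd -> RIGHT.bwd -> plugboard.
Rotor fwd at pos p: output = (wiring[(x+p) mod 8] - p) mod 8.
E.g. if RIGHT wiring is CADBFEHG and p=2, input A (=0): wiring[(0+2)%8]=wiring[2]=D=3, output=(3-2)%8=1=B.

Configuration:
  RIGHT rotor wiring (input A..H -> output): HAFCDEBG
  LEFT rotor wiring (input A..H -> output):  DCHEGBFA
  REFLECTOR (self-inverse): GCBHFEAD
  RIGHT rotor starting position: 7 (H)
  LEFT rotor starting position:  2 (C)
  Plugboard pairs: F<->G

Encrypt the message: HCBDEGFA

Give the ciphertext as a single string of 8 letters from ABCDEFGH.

Answer: FHACBEDG

Derivation:
Char 1 ('H'): step: R->0, L->3 (L advanced); H->plug->H->R->G->L->H->refl->D->L'->B->R'->G->plug->F
Char 2 ('C'): step: R->1, L=3; C->plug->C->R->B->L->D->refl->H->L'->G->R'->H->plug->H
Char 3 ('B'): step: R->2, L=3; B->plug->B->R->A->L->B->refl->C->L'->D->R'->A->plug->A
Char 4 ('D'): step: R->3, L=3; D->plug->D->R->G->L->H->refl->D->L'->B->R'->C->plug->C
Char 5 ('E'): step: R->4, L=3; E->plug->E->R->D->L->C->refl->B->L'->A->R'->B->plug->B
Char 6 ('G'): step: R->5, L=3; G->plug->F->R->A->L->B->refl->C->L'->D->R'->E->plug->E
Char 7 ('F'): step: R->6, L=3; F->plug->G->R->F->L->A->refl->G->L'->C->R'->D->plug->D
Char 8 ('A'): step: R->7, L=3; A->plug->A->R->H->L->E->refl->F->L'->E->R'->F->plug->G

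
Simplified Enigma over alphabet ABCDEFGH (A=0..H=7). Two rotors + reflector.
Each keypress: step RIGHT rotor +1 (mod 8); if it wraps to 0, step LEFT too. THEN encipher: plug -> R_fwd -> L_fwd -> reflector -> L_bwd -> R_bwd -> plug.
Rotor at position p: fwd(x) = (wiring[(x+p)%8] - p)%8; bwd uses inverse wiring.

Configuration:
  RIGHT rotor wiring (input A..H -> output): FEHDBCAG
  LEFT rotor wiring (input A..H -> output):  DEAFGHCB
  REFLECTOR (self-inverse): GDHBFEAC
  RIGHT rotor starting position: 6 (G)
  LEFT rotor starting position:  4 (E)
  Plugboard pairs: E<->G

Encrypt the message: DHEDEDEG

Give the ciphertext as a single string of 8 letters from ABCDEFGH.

Char 1 ('D'): step: R->7, L=4; D->plug->D->R->A->L->C->refl->H->L'->E->R'->E->plug->G
Char 2 ('H'): step: R->0, L->5 (L advanced); H->plug->H->R->G->L->A->refl->G->L'->D->R'->D->plug->D
Char 3 ('E'): step: R->1, L=5; E->plug->G->R->F->L->D->refl->B->L'->H->R'->F->plug->F
Char 4 ('D'): step: R->2, L=5; D->plug->D->R->A->L->C->refl->H->L'->E->R'->F->plug->F
Char 5 ('E'): step: R->3, L=5; E->plug->G->R->B->L->F->refl->E->L'->C->R'->F->plug->F
Char 6 ('D'): step: R->4, L=5; D->plug->D->R->C->L->E->refl->F->L'->B->R'->E->plug->G
Char 7 ('E'): step: R->5, L=5; E->plug->G->R->G->L->A->refl->G->L'->D->R'->B->plug->B
Char 8 ('G'): step: R->6, L=5; G->plug->E->R->B->L->F->refl->E->L'->C->R'->A->plug->A

Answer: GDFFFGBA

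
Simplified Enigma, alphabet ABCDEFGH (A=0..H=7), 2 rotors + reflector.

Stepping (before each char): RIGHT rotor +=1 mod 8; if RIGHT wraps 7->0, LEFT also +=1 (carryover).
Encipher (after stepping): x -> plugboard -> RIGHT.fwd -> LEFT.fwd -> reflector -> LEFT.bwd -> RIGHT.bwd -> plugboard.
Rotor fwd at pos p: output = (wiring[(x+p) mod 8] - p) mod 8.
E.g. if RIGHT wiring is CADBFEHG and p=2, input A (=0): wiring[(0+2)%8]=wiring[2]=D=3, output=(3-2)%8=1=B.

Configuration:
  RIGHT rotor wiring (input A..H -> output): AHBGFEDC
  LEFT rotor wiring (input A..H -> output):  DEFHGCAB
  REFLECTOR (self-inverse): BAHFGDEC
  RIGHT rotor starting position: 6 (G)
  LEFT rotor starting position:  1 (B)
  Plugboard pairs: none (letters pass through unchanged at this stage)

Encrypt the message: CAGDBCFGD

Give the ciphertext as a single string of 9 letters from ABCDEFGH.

Answer: ACBBGGEAH

Derivation:
Char 1 ('C'): step: R->7, L=1; C->plug->C->R->A->L->D->refl->F->L'->D->R'->A->plug->A
Char 2 ('A'): step: R->0, L->2 (L advanced); A->plug->A->R->A->L->D->refl->F->L'->B->R'->C->plug->C
Char 3 ('G'): step: R->1, L=2; G->plug->G->R->B->L->F->refl->D->L'->A->R'->B->plug->B
Char 4 ('D'): step: R->2, L=2; D->plug->D->R->C->L->E->refl->G->L'->E->R'->B->plug->B
Char 5 ('B'): step: R->3, L=2; B->plug->B->R->C->L->E->refl->G->L'->E->R'->G->plug->G
Char 6 ('C'): step: R->4, L=2; C->plug->C->R->H->L->C->refl->H->L'->F->R'->G->plug->G
Char 7 ('F'): step: R->5, L=2; F->plug->F->R->E->L->G->refl->E->L'->C->R'->E->plug->E
Char 8 ('G'): step: R->6, L=2; G->plug->G->R->H->L->C->refl->H->L'->F->R'->A->plug->A
Char 9 ('D'): step: R->7, L=2; D->plug->D->R->C->L->E->refl->G->L'->E->R'->H->plug->H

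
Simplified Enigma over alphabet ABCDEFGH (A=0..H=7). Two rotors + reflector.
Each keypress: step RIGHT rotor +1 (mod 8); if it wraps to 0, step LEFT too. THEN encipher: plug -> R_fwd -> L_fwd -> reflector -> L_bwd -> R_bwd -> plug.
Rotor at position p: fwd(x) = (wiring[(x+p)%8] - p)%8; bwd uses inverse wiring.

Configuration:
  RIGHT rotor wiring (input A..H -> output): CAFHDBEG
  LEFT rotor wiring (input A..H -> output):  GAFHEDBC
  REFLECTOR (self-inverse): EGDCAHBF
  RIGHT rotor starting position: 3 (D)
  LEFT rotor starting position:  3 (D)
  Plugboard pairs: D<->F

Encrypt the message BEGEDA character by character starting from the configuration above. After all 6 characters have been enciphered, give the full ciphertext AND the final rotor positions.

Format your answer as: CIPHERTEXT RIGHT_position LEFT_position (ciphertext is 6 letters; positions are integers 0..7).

Answer: ACEGAB 1 4

Derivation:
Char 1 ('B'): step: R->4, L=3; B->plug->B->R->F->L->D->refl->C->L'->H->R'->A->plug->A
Char 2 ('E'): step: R->5, L=3; E->plug->E->R->D->L->G->refl->B->L'->B->R'->C->plug->C
Char 3 ('G'): step: R->6, L=3; G->plug->G->R->F->L->D->refl->C->L'->H->R'->E->plug->E
Char 4 ('E'): step: R->7, L=3; E->plug->E->R->A->L->E->refl->A->L'->C->R'->G->plug->G
Char 5 ('D'): step: R->0, L->4 (L advanced); D->plug->F->R->B->L->H->refl->F->L'->C->R'->A->plug->A
Char 6 ('A'): step: R->1, L=4; A->plug->A->R->H->L->D->refl->C->L'->E->R'->B->plug->B
Final: ciphertext=ACEGAB, RIGHT=1, LEFT=4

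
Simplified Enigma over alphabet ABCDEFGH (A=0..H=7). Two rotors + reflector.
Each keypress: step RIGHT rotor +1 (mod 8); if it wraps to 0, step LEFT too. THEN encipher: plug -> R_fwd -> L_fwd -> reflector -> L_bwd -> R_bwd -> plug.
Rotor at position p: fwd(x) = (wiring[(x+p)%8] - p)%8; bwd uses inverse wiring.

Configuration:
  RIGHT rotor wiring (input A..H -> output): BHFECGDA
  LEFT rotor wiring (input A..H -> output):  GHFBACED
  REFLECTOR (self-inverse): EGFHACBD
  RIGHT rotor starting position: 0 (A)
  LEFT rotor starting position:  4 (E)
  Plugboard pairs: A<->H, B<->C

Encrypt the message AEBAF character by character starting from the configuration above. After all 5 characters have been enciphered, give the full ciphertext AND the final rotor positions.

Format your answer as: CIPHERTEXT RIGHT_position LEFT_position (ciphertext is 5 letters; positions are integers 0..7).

Answer: FFECE 5 4

Derivation:
Char 1 ('A'): step: R->1, L=4; A->plug->H->R->A->L->E->refl->A->L'->C->R'->F->plug->F
Char 2 ('E'): step: R->2, L=4; E->plug->E->R->B->L->G->refl->B->L'->G->R'->F->plug->F
Char 3 ('B'): step: R->3, L=4; B->plug->C->R->D->L->H->refl->D->L'->F->R'->E->plug->E
Char 4 ('A'): step: R->4, L=4; A->plug->H->R->A->L->E->refl->A->L'->C->R'->B->plug->C
Char 5 ('F'): step: R->5, L=4; F->plug->F->R->A->L->E->refl->A->L'->C->R'->E->plug->E
Final: ciphertext=FFECE, RIGHT=5, LEFT=4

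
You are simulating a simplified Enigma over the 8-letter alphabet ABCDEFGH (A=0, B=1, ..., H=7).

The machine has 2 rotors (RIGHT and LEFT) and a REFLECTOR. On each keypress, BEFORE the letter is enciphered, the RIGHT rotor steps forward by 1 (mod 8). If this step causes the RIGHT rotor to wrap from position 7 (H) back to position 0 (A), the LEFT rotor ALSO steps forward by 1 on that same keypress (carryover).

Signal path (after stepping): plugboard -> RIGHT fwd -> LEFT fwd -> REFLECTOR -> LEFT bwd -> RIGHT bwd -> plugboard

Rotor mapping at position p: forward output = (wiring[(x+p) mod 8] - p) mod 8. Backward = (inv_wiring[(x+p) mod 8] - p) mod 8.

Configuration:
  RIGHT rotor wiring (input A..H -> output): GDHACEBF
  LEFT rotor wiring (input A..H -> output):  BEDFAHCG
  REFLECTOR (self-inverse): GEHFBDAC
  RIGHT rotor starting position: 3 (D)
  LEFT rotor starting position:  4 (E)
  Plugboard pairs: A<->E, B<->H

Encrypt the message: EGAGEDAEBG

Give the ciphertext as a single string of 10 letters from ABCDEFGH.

Answer: GAGBBCBDHF

Derivation:
Char 1 ('E'): step: R->4, L=4; E->plug->A->R->G->L->H->refl->C->L'->D->R'->G->plug->G
Char 2 ('G'): step: R->5, L=4; G->plug->G->R->D->L->C->refl->H->L'->G->R'->E->plug->A
Char 3 ('A'): step: R->6, L=4; A->plug->E->R->B->L->D->refl->F->L'->E->R'->G->plug->G
Char 4 ('G'): step: R->7, L=4; G->plug->G->R->F->L->A->refl->G->L'->C->R'->H->plug->B
Char 5 ('E'): step: R->0, L->5 (L advanced); E->plug->A->R->G->L->A->refl->G->L'->F->R'->H->plug->B
Char 6 ('D'): step: R->1, L=5; D->plug->D->R->B->L->F->refl->D->L'->H->R'->C->plug->C
Char 7 ('A'): step: R->2, L=5; A->plug->E->R->H->L->D->refl->F->L'->B->R'->H->plug->B
Char 8 ('E'): step: R->3, L=5; E->plug->A->R->F->L->G->refl->A->L'->G->R'->D->plug->D
Char 9 ('B'): step: R->4, L=5; B->plug->H->R->E->L->H->refl->C->L'->A->R'->B->plug->H
Char 10 ('G'): step: R->5, L=5; G->plug->G->R->D->L->E->refl->B->L'->C->R'->F->plug->F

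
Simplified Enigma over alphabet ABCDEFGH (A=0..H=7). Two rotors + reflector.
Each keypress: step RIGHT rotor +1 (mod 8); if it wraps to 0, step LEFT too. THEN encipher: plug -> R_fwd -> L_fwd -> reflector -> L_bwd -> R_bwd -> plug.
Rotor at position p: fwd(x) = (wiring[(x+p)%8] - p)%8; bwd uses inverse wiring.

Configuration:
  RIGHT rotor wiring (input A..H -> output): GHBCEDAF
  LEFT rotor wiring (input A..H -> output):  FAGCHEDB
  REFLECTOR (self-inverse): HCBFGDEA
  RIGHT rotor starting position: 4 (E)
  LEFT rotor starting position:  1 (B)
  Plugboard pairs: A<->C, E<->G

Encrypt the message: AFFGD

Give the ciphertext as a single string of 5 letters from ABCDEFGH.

Char 1 ('A'): step: R->5, L=1; A->plug->C->R->A->L->H->refl->A->L'->G->R'->A->plug->C
Char 2 ('F'): step: R->6, L=1; F->plug->F->R->E->L->D->refl->F->L'->B->R'->D->plug->D
Char 3 ('F'): step: R->7, L=1; F->plug->F->R->F->L->C->refl->B->L'->C->R'->D->plug->D
Char 4 ('G'): step: R->0, L->2 (L advanced); G->plug->E->R->E->L->B->refl->C->L'->D->R'->F->plug->F
Char 5 ('D'): step: R->1, L=2; D->plug->D->R->D->L->C->refl->B->L'->E->R'->G->plug->E

Answer: CDDFE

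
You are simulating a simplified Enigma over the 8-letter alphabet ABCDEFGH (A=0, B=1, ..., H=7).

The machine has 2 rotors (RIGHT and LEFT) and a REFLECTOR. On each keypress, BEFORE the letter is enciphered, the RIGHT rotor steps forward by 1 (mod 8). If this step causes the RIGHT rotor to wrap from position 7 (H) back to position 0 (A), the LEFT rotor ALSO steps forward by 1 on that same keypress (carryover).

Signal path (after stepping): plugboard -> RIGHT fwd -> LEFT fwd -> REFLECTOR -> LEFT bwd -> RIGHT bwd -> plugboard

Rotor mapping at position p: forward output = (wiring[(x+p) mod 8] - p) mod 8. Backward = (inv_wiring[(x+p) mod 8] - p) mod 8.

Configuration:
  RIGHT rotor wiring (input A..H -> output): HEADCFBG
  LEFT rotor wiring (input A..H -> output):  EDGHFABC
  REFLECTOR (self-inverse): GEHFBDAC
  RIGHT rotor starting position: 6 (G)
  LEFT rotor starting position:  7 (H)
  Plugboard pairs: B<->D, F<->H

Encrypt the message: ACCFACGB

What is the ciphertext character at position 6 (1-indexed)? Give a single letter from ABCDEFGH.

Char 1 ('A'): step: R->7, L=7; A->plug->A->R->H->L->C->refl->H->L'->D->R'->F->plug->H
Char 2 ('C'): step: R->0, L->0 (L advanced); C->plug->C->R->A->L->E->refl->B->L'->G->R'->H->plug->F
Char 3 ('C'): step: R->1, L=0; C->plug->C->R->C->L->G->refl->A->L'->F->R'->G->plug->G
Char 4 ('F'): step: R->2, L=0; F->plug->H->R->C->L->G->refl->A->L'->F->R'->G->plug->G
Char 5 ('A'): step: R->3, L=0; A->plug->A->R->A->L->E->refl->B->L'->G->R'->D->plug->B
Char 6 ('C'): step: R->4, L=0; C->plug->C->R->F->L->A->refl->G->L'->C->R'->D->plug->B

B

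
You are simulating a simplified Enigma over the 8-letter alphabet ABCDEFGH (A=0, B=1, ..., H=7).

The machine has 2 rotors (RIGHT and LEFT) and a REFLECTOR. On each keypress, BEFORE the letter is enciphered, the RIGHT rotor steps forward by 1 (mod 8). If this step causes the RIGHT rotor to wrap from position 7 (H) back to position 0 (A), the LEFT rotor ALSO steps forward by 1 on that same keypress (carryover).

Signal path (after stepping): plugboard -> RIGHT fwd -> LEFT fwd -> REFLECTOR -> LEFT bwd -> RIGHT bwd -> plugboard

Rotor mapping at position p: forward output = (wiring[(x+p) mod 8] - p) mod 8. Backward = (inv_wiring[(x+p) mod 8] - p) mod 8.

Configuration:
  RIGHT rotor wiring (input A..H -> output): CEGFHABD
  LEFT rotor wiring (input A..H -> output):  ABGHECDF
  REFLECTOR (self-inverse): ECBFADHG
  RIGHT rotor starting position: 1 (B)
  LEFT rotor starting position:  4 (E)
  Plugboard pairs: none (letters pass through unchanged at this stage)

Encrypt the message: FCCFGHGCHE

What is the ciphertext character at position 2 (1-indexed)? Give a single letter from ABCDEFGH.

Char 1 ('F'): step: R->2, L=4; F->plug->F->R->B->L->G->refl->H->L'->C->R'->H->plug->H
Char 2 ('C'): step: R->3, L=4; C->plug->C->R->F->L->F->refl->D->L'->H->R'->F->plug->F

F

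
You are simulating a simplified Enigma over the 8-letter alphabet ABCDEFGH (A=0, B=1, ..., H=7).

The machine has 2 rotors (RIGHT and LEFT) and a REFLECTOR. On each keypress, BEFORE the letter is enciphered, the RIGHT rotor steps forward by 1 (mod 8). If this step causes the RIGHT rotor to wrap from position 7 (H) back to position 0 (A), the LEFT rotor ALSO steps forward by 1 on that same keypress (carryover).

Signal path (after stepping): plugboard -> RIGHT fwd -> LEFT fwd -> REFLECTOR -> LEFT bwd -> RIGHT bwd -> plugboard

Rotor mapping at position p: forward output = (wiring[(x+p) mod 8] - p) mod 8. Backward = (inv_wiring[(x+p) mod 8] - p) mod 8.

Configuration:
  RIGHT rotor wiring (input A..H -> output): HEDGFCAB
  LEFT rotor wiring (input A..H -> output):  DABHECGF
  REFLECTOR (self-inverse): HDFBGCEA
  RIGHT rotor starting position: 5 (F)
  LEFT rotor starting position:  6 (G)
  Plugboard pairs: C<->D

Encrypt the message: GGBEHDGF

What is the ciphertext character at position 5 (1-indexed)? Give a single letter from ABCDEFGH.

Char 1 ('G'): step: R->6, L=6; G->plug->G->R->H->L->E->refl->G->L'->G->R'->D->plug->C
Char 2 ('G'): step: R->7, L=6; G->plug->G->R->D->L->C->refl->F->L'->C->R'->A->plug->A
Char 3 ('B'): step: R->0, L->7 (L advanced); B->plug->B->R->E->L->A->refl->H->L'->H->R'->A->plug->A
Char 4 ('E'): step: R->1, L=7; E->plug->E->R->B->L->E->refl->G->L'->A->R'->G->plug->G
Char 5 ('H'): step: R->2, L=7; H->plug->H->R->C->L->B->refl->D->L'->G->R'->E->plug->E

E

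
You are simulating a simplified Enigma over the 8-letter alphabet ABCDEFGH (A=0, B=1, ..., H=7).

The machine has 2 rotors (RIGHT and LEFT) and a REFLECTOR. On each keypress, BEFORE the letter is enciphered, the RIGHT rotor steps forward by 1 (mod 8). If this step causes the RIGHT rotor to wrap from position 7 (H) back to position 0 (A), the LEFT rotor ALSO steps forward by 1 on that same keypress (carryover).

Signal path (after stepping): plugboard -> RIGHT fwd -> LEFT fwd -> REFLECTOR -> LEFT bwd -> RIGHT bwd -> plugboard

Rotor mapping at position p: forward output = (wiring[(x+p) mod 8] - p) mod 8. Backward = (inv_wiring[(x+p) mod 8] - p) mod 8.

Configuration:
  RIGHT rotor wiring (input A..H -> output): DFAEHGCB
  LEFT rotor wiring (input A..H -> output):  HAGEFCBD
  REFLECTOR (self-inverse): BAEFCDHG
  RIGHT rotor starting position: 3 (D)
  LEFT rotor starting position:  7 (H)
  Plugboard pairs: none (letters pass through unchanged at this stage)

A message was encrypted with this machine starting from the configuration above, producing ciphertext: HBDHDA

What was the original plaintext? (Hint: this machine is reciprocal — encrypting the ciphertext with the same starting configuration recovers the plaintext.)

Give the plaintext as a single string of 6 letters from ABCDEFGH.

Answer: EFHEEB

Derivation:
Char 1 ('H'): step: R->4, L=7; H->plug->H->R->A->L->E->refl->C->L'->H->R'->E->plug->E
Char 2 ('B'): step: R->5, L=7; B->plug->B->R->F->L->G->refl->H->L'->D->R'->F->plug->F
Char 3 ('D'): step: R->6, L=7; D->plug->D->R->H->L->C->refl->E->L'->A->R'->H->plug->H
Char 4 ('H'): step: R->7, L=7; H->plug->H->R->D->L->H->refl->G->L'->F->R'->E->plug->E
Char 5 ('D'): step: R->0, L->0 (L advanced); D->plug->D->R->E->L->F->refl->D->L'->H->R'->E->plug->E
Char 6 ('A'): step: R->1, L=0; A->plug->A->R->E->L->F->refl->D->L'->H->R'->B->plug->B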